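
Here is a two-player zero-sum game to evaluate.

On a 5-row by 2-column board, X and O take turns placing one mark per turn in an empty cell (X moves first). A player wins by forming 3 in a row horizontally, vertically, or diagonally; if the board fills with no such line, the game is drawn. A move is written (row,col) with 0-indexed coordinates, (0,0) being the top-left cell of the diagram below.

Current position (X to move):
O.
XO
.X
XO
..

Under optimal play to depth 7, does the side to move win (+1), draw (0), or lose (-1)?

value(O./XO/.X/XO/.., X) = +1

[O./XO/.X/XO/..] X move#1: (0,1):+0/OX/XO/.X/XO/.., (2,0):+1/O./XO/XX/XO/..*, (4,0):+0/O./XO/.X/XO/X., (4,1):+0/O./XO/.X/XO/.X
[O./XO/XX/XO/..] end (terminal -1, O#2); searched O./XO/.X/XO/.. to 7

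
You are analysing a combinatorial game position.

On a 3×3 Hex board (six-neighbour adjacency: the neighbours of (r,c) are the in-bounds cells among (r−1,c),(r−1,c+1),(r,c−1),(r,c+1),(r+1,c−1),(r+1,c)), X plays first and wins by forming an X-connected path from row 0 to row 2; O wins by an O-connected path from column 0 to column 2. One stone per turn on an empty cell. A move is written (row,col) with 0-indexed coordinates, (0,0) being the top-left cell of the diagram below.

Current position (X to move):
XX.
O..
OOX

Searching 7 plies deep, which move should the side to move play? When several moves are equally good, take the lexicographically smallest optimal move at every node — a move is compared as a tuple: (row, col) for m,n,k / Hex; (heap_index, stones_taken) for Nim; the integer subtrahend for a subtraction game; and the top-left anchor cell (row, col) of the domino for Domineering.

p1 X@[XX./O../OOX]: (0,2)[XXX/O../OOX]-1 (1,1)[XX./OX./OOX]-1 (1,2)[XX./O.X/OOX]+1*
p2 O@[XX./O.X/OOX]: (0,2)[XXO/O.X/OOX]-1* (1,1)[XX./OOX/OOX]-1
p3 X@[XXO/O.X/OOX]: (1,1)[XXO/OXX/OOX]+1*
p4 O@[XXO/OXX/OOX] terminal -1; root [XX./O../OOX] d7

X's best at [XX./O../OOX]: (1,2)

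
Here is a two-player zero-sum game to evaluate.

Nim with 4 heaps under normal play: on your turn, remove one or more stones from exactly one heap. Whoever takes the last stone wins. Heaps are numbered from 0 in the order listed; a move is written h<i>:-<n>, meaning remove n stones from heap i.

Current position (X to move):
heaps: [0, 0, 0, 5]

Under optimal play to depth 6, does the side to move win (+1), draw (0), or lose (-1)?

value((0,0,0,5), X) = +1

ply 1, X at (0,0,0,5) | h3:-1=-1→(0,0,0,4); h3:-2=-1→(0,0,0,3); h3:-3=-1→(0,0,0,2); h3:-4=-1→(0,0,0,1); h3:-5=+1→(0,0,0,0)*
ply 2: (0,0,0,0) is terminal -1 (O); from (0,0,0,5) depth 6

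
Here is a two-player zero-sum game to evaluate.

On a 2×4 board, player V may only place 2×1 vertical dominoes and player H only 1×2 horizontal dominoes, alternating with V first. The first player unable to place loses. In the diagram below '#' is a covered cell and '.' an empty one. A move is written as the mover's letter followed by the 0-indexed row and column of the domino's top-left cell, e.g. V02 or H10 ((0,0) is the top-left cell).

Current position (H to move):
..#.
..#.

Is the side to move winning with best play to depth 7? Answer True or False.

[..#./..#.] H move#1: H00:+1/###./..#.*, H10:+1/..#./###.
[###./..#.] V move#2: V03:-1/####/..##*
[####/..##] H move#3: H10:+1/####/####*
[####/####] end (terminal -1, V#4); searched ..#./..#. to 7

H winning at [..#./..#.]: True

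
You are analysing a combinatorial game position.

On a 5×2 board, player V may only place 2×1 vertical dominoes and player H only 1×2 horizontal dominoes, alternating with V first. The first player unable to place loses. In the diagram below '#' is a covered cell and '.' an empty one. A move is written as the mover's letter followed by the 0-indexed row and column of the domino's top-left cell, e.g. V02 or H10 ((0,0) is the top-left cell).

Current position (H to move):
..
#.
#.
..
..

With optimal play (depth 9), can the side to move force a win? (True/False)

[../#./#./../..] H move#1: H00:-1/##/#./#./../.., H30:+1/../#./#./##/..*, H40:+1/../#./#./../##
[../#./#./##/..] V move#2: V01:-1/.#/##/#./##/..*, V11:-1/../##/##/##/..
[.#/##/#./##/..] H move#3: H40:+1/.#/##/#./##/##*
[.#/##/#./##/##] end (terminal -1, V#4); searched ../#./#./../.. to 9

H winning at [../#./#./../..]: True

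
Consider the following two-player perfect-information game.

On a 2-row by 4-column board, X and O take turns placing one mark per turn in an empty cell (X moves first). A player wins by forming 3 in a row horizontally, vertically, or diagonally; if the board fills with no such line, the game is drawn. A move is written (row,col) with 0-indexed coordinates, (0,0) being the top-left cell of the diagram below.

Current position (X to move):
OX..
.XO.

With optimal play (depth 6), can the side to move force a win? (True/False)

[OX../.XO.] X move#1: (0,2):+0/OXX./.XO.*, (0,3):+0/OX.X/.XO., (1,0):+0/OX../XXO., (1,3):+0/OX../.XOX
[OXX./.XO.] O move#2: (0,3):+0/OXXO/.XO.*, (1,0):-1/OXX./OXO., (1,3):-1/OXX./.XOO
[OXXO/.XO.] X move#3: (1,0):+0/OXXO/XXO.*, (1,3):+0/OXXO/.XOX
[OXXO/XXO.] O move#4: (1,3):+0/OXXO/XXOO*
[OXXO/XXOO] end (terminal +0, X#5); searched OX../.XO. to 6

X winning at [OX../.XO.]: False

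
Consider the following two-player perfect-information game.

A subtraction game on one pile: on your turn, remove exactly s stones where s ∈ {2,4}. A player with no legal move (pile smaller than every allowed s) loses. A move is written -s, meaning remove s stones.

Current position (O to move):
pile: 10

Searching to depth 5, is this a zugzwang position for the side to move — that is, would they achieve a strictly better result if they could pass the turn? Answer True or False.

zugzwang(10, O) = False

[10] O move#1: -2:-1/8, -4:+1/6*
[6] X move#2: -2:-1/4*, -4:-1/2
[4] O move#3: -2:-1/2, -4:+1/0*
[0] end (terminal -1, X#4); searched 10 to 5
suppose O passes — search the same position with X to move:
pass> [10] X move#1: -2:-1/8, -4:+1/6*
pass> [6] O move#2: -2:-1/4*, -4:-1/2
pass> [4] X move#3: -2:-1/2, -4:+1/0*
pass> [0] end (terminal -1, O#4); searched 10 to 5
for O: play +1, pass -1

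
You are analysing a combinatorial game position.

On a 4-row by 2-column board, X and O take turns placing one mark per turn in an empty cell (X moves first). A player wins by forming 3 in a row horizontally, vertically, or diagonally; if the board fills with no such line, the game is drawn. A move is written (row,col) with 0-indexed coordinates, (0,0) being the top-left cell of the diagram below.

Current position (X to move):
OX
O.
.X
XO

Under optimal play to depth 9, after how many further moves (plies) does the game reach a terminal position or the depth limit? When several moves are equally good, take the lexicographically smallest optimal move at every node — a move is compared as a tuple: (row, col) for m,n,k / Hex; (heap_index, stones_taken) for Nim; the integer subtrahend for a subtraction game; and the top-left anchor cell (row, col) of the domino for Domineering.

[OX/O./.X/XO] X move#1: (1,1):+1/OX/OX/.X/XO*, (2,0):+0/OX/O./XX/XO
[OX/OX/.X/XO] end (terminal -1, O#2); searched OX/O./.X/XO to 9

PV length from [OX/O./.X/XO]: 1 ply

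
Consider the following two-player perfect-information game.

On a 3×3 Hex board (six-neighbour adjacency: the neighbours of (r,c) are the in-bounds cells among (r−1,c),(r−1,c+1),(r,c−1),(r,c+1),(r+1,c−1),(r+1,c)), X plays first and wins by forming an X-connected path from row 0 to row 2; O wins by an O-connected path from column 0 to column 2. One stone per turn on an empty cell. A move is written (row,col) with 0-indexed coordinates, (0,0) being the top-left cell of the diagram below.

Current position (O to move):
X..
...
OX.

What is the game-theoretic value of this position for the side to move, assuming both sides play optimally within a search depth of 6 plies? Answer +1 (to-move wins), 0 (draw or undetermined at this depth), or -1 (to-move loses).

[X../.../OX.] O move#1: (0,1):-1/XO./.../OX., (0,2):-1/X.O/.../OX., (1,0):-1/X../O../OX., (1,1):+1/X../.O./OX.*, (1,2):-1/X../..O/OX., (2,2):-1/X../.../OXO
[X../.O./OX.] X move#2: (0,1):-1/XX./.O./OX.*, (0,2):-1/X.X/.O./OX., (1,0):-1/X../XO./OX., (1,2):-1/X../.OX/OX., (2,2):-1/X../.O./OXX
[XX./.O./OX.] O move#3: (0,2):+1/XXO/.O./OX.*, (1,0):+1/XX./OO./OX., (1,2):+1/XX./.OO/OX., (2,2):+1/XX./.O./OXO
[XXO/.O./OX.] end (terminal -1, X#4); searched X../.../OX. to 6

value(X../.../OX., O) = +1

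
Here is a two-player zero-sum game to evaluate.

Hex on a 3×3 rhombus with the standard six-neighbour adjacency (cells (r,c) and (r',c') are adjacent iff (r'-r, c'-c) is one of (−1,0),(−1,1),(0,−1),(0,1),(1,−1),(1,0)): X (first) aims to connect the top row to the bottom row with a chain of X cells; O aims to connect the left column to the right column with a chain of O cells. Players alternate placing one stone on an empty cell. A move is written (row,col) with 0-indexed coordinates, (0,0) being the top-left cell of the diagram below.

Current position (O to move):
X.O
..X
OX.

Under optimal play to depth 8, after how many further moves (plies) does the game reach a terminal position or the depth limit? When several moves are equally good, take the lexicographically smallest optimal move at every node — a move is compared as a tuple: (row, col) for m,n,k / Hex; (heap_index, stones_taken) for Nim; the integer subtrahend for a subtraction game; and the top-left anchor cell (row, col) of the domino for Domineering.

PV length from [X.O/..X/OX.]: 3 plies

ply 1, O at X.O/..X/OX. | (0,1)=+1→XOO/..X/OX.*; (1,0)=+1→X.O/O.X/OX.; (1,1)=+1→X.O/.OX/OX.; (2,2)=-1→X.O/..X/OXO
ply 2, X at XOO/..X/OX. | (1,0)=-1→XOO/X.X/OX.*; (1,1)=-1→XOO/.XX/OX.; (2,2)=-1→XOO/..X/OXX
ply 3, O at XOO/X.X/OX. | (1,1)=+1→XOO/XOX/OX.*; (2,2)=-1→XOO/X.X/OXO
ply 4: XOO/XOX/OX. is terminal -1 (X); from X.O/..X/OX. depth 8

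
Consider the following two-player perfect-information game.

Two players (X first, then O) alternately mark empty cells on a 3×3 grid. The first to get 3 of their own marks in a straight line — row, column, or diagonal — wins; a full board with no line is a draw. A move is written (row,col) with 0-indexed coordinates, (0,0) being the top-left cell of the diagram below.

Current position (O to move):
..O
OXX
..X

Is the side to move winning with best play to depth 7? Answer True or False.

[..O/OXX/..X] O move#1: (0,0):+1/O.O/OXX/..X*, (0,1):-1/.OO/OXX/..X, (2,0):-1/..O/OXX/O.X, (2,1):-1/..O/OXX/.OX
[O.O/OXX/..X] X move#2: (0,1):-1/OXO/OXX/..X*, (2,0):-1/O.O/OXX/X.X, (2,1):-1/O.O/OXX/.XX
[OXO/OXX/..X] O move#3: (2,0):+1/OXO/OXX/O.X*, (2,1):+0/OXO/OXX/.OX
[OXO/OXX/O.X] end (terminal -1, X#4); searched ..O/OXX/..X to 7

O winning at [..O/OXX/..X]: True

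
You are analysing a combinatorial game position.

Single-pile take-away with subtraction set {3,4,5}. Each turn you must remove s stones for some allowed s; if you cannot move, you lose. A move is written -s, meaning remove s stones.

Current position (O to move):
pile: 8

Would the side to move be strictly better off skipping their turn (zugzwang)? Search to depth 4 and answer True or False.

zugzwang(8, O) = True

ply 1, O at 8 | -3=-1→5*; -4=-1→4; -5=-1→3
ply 2, X at 5 | -3=+1→2*; -4=+1→1; -5=+1→0
ply 3: 2 is terminal -1 (O); from 8 depth 4
suppose O passes — search the same position with X to move:
pass> ply 1, X at 8 | -3=-1→5*; -4=-1→4; -5=-1→3
pass> ply 2, O at 5 | -3=+1→2*; -4=+1→1; -5=+1→0
pass> ply 3: 2 is terminal -1 (X); from 8 depth 4
for O: play -1, pass +1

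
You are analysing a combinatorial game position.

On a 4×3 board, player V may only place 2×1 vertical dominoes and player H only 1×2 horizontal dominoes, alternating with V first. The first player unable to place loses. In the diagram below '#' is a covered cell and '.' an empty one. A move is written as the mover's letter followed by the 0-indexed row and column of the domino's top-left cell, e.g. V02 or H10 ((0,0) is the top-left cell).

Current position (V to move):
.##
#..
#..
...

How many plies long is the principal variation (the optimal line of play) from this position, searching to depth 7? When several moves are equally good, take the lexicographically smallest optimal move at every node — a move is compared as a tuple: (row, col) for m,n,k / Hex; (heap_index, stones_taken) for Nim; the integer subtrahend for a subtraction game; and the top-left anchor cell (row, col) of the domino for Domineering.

PV length from [.##/#../#../...]: 3 plies

[.##/#../#../...] V move#1: V11:+1/.##/##./##./...*, V12:+1/.##/#.#/#.#/..., V21:+1/.##/#../##./.#., V22:+1/.##/#../#.#/..#
[.##/##./##./...] H move#2: H30:-1/.##/##./##./##.*, H31:-1/.##/##./##./.##
[.##/##./##./##.] V move#3: V12:+1/.##/###/###/##.*, V22:+1/.##/##./###/###
[.##/###/###/##.] end (terminal -1, H#4); searched .##/#../#../... to 7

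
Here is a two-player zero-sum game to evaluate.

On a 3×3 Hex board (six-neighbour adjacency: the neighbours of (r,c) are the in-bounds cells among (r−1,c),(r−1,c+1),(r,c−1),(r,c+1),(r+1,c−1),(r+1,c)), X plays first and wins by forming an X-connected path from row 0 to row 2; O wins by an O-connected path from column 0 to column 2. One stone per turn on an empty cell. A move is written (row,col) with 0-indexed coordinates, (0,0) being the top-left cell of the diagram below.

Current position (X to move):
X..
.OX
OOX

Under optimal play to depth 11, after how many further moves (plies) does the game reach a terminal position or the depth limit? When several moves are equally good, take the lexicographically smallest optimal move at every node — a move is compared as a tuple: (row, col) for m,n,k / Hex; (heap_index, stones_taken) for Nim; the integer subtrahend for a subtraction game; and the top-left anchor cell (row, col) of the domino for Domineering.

PV length from [X../.OX/OOX]: 1 ply

[X../.OX/OOX] X move#1: (0,1):-1/XX./.OX/OOX, (0,2):+1/X.X/.OX/OOX*, (1,0):-1/X../XOX/OOX
[X.X/.OX/OOX] end (terminal -1, O#2); searched X../.OX/OOX to 11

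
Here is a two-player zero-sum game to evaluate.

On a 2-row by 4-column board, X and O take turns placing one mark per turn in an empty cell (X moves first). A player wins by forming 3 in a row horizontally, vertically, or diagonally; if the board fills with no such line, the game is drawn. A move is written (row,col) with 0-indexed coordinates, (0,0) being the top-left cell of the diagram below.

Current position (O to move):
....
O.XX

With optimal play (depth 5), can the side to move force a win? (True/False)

ply 1, O at ..../O.XX | (0,0)=-1→O.../O.XX; (0,1)=-1→.O../O.XX; (0,2)=-1→..O./O.XX; (0,3)=-1→...O/O.XX; (1,1)=+0→..../OOXX*
ply 2, X at ..../OOXX | (0,0)=+0→X.../OOXX*; (0,1)=+0→.X../OOXX; (0,2)=+0→..X./OOXX; (0,3)=+0→...X/OOXX
ply 3, O at X.../OOXX | (0,1)=+0→XO../OOXX*; (0,2)=+0→X.O./OOXX; (0,3)=+0→X..O/OOXX
ply 4, X at XO../OOXX | (0,2)=+0→XOX./OOXX*; (0,3)=+0→XO.X/OOXX
ply 5, O at XOX./OOXX | (0,3)=+0→XOXO/OOXX*
ply 6: XOXO/OOXX is terminal +0 (X); from ..../O.XX depth 5

O winning at [..../O.XX]: False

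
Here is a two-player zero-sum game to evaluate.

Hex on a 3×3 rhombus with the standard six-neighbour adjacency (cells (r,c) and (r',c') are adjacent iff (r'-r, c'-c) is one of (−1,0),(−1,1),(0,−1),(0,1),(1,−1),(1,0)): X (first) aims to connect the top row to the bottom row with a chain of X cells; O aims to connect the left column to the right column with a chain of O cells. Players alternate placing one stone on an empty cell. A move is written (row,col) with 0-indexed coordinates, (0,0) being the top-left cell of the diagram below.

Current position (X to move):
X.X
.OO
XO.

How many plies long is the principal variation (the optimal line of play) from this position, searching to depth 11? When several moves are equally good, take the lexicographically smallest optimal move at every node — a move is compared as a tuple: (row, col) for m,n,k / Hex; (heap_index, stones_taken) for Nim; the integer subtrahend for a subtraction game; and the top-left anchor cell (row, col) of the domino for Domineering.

p1 X@[X.X/.OO/XO.]: (0,1)[XXX/.OO/XO.]-1 (1,0)[X.X/XOO/XO.]+1* (2,2)[X.X/.OO/XOX]-1
p2 O@[X.X/XOO/XO.] terminal -1; root [X.X/.OO/XO.] d11

PV length from [X.X/.OO/XO.]: 1 ply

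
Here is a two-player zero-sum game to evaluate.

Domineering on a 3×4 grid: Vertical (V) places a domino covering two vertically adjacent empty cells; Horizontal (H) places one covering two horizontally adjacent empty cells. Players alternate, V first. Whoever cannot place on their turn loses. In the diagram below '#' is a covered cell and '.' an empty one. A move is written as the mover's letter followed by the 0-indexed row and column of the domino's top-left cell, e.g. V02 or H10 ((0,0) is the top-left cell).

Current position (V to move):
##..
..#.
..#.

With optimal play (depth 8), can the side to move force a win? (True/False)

p1 V@[##../..#./..#.]: V03[##.#/..##/..#.]-1 V10[##../#.#./#.#.]+1* V11[##../.##./.##.]+1 V13[##../..##/..##]-1
p2 H@[##../#.#./#.#.]: H02[####/#.#./#.#.]-1*
p3 V@[####/#.#./#.#.]: V11[####/###./###.]+1* V13[####/#.##/#.##]+1
p4 H@[####/###./###.] terminal -1; root [##../..#./..#.] d8

V winning at [##../..#./..#.]: True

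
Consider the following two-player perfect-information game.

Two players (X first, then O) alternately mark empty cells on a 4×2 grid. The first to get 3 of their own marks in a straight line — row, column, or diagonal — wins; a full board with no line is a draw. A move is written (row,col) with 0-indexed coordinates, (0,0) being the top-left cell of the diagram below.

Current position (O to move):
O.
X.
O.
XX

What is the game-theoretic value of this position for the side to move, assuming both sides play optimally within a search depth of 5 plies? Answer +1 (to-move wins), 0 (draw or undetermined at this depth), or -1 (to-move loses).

value(O./X./O./XX, O) = 0

[O./X./O./XX] O move#1: (0,1):+0/OO/X./O./XX*, (1,1):+0/O./XO/O./XX, (2,1):+0/O./X./OO/XX
[OO/X./O./XX] X move#2: (1,1):+0/OO/XX/O./XX*, (2,1):+0/OO/X./OX/XX
[OO/XX/O./XX] O move#3: (2,1):+0/OO/XX/OO/XX*
[OO/XX/OO/XX] end (terminal +0, X#4); searched O./X./O./XX to 5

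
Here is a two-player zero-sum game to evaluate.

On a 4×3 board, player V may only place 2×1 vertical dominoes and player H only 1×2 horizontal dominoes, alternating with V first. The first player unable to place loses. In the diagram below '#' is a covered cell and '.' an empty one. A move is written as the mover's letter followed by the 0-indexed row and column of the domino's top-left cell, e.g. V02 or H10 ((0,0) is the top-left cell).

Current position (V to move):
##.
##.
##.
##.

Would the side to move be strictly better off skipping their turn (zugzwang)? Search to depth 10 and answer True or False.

[##./##./##./##.] V move#1: V02:+1/###/###/##./##.*, V12:+1/##./###/###/##., V22:+1/##./##./###/###
[###/###/##./##.] end (terminal -1, H#2); searched ##./##./##./##. to 10
suppose V passes — search the same position with H to move:
pass> [##./##./##./##.] end (terminal -1, H#1); searched ##./##./##./##. to 10
for V: play +1, pass +1

zugzwang(##./##./##./##., V) = False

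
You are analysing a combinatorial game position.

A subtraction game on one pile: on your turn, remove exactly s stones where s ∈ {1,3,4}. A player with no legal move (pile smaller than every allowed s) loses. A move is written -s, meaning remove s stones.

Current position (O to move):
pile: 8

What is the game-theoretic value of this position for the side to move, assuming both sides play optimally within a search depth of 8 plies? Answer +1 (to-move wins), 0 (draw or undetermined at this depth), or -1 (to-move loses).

value(8, O) = +1

p1 O@[8]: -1[7]+1* -3[5]-1 -4[4]-1
p2 X@[7]: -1[6]-1* -3[4]-1 -4[3]-1
p3 O@[6]: -1[5]-1 -3[3]-1 -4[2]+1*
p4 X@[2]: -1[1]-1*
p5 O@[1]: -1[0]+1*
p6 X@[0] terminal -1; root [8] d8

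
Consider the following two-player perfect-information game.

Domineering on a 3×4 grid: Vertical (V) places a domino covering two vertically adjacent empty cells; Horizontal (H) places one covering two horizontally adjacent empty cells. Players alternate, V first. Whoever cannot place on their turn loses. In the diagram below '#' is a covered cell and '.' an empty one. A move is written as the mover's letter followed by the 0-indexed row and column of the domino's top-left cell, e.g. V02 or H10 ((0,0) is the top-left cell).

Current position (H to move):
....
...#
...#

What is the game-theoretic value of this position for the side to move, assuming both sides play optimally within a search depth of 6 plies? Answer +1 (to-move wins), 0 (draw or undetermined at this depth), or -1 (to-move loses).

[..../...#/...#] H move#1: H00:-1/##../...#/...#, H01:-1/.##./...#/...#, H02:-1/..##/...#/...#, H10:+1/..../##.#/...#*, H11:+1/..../.###/...#, H20:-1/..../...#/##.#, H21:-1/..../...#/.###
[..../##.#/...#] V move#2: V02:-1/..#./####/...#*, V12:-1/..../####/..##
[..#./####/...#] H move#3: H00:+1/###./####/...#*, H20:+1/..#./####/##.#, H21:+1/..#./####/.###
[###./####/...#] end (terminal -1, V#4); searched ..../...#/...# to 6

value(..../...#/...#, H) = +1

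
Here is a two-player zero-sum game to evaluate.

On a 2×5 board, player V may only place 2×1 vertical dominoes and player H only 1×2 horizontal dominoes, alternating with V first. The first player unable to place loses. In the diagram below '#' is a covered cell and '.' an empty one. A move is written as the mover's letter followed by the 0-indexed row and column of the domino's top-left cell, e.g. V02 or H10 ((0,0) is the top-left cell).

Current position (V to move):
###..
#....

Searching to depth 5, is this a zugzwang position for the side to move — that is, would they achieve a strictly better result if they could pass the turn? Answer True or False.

ply 1, V at ###../#.... | V03=+1→####./#..#.*; V04=-1→###.#/#...#
ply 2, H at ####./#..#. | H11=-1→####./####.*
ply 3, V at ####./####. | V04=+1→#####/#####*
ply 4: #####/##### is terminal -1 (H); from ###../#.... depth 5
if V skipped the turn, H would face:
~ ply 1, H at ###../#.... | H03=+1→#####/#....*; H11=-1→###../###..; H12=-1→###../#.##.; H13=+1→###../#..##
~ ply 2: #####/#.... is terminal -1 (V); from ###../#.... depth 5
compare (V): move=+1 vs pass=-1

zugzwang(###../#...., V) = False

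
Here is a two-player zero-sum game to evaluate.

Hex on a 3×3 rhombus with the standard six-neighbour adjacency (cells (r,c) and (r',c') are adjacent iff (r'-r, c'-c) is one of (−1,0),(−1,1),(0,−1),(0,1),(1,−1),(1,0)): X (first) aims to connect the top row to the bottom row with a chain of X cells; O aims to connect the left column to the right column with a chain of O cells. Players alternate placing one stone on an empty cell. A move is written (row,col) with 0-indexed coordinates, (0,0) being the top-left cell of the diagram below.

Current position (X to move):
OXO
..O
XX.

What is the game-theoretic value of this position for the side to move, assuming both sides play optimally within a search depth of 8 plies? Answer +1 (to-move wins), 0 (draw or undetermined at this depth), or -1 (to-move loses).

value(OXO/..O/XX., X) = +1

p1 X@[OXO/..O/XX.]: (1,0)[OXO/X.O/XX.]+1* (1,1)[OXO/.XO/XX.]+1 (2,2)[OXO/..O/XXX]+1
p2 O@[OXO/X.O/XX.] terminal -1; root [OXO/..O/XX.] d8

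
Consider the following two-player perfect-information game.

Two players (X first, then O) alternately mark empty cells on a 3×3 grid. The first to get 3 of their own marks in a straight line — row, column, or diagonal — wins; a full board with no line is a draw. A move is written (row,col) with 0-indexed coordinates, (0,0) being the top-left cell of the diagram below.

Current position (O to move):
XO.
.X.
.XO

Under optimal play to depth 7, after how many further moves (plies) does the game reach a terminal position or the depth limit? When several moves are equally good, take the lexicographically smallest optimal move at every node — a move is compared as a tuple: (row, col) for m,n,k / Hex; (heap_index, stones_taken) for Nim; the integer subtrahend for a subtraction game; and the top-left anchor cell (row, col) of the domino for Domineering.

PV length from [XO./.X./.XO]: 4 plies

p1 O@[XO./.X./.XO]: (0,2)[XOO/.X./.XO]+0* (1,0)[XO./OX./.XO]+0 (1,2)[XO./.XO/.XO]+0 (2,0)[XO./.X./OXO]+0
p2 X@[XOO/.X./.XO]: (1,0)[XOO/XX./.XO]-1 (1,2)[XOO/.XX/.XO]+0* (2,0)[XOO/.X./XXO]-1
p3 O@[XOO/.XX/.XO]: (1,0)[XOO/OXX/.XO]+0* (2,0)[XOO/.XX/OXO]-1
p4 X@[XOO/OXX/.XO]: (2,0)[XOO/OXX/XXO]+0*
p5 O@[XOO/OXX/XXO] terminal +0; root [XO./.X./.XO] d7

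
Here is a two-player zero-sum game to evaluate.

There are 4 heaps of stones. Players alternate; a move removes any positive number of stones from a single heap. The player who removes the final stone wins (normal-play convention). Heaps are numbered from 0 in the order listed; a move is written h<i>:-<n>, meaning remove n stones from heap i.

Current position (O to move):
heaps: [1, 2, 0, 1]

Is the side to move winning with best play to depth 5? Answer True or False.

O winning at [(1,2,0,1)]: True

[(1,2,0,1)] O move#1: h0:-1:-1/(0,2,0,1), h1:-1:-1/(1,1,0,1), h1:-2:+1/(1,0,0,1)*, h3:-1:-1/(1,2,0,0)
[(1,0,0,1)] X move#2: h0:-1:-1/(0,0,0,1)*, h3:-1:-1/(1,0,0,0)
[(0,0,0,1)] O move#3: h3:-1:+1/(0,0,0,0)*
[(0,0,0,0)] end (terminal -1, X#4); searched (1,2,0,1) to 5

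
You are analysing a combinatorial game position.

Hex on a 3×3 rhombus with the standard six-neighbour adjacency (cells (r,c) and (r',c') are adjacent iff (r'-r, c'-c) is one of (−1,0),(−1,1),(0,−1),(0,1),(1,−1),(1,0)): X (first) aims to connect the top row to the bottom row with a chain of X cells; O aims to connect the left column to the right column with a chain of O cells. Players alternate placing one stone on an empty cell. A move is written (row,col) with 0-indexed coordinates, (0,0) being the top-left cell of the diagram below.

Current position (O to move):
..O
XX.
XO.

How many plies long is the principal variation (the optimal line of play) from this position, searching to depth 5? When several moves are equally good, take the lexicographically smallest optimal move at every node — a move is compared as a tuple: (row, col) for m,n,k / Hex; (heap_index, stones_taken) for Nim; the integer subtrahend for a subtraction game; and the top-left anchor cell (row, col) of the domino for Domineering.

[..O/XX./XO.] O move#1: (0,0):-1/O.O/XX./XO.*, (0,1):-1/.OO/XX./XO., (1,2):-1/..O/XXO/XO., (2,2):-1/..O/XX./XOO
[O.O/XX./XO.] X move#2: (0,1):+1/OXO/XX./XO.*, (1,2):-1/O.O/XXX/XO., (2,2):-1/O.O/XX./XOX
[OXO/XX./XO.] end (terminal -1, O#3); searched ..O/XX./XO. to 5

PV length from [..O/XX./XO.]: 2 plies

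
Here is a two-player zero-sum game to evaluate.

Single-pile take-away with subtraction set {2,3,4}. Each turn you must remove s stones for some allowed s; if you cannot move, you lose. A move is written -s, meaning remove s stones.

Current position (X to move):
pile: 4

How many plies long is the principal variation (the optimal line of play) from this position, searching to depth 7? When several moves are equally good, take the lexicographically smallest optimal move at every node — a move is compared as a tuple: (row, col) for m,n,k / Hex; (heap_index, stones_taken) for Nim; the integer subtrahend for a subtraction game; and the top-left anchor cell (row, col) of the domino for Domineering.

PV length from [4]: 1 ply

ply 1, X at 4 | -2=-1→2; -3=+1→1*; -4=+1→0
ply 2: 1 is terminal -1 (O); from 4 depth 7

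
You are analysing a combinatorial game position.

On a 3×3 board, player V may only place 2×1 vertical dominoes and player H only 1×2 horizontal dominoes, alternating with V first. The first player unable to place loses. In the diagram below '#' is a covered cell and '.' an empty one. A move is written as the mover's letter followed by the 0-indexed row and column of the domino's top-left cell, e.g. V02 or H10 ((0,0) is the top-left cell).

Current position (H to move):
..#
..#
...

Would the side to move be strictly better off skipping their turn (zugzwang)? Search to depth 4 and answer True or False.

ply 1, H at ..#/..#/... | H00=-1→###/..#/...; H10=+1→..#/###/...*; H20=-1→..#/..#/##.; H21=-1→..#/..#/.##
ply 2: ..#/###/... is terminal -1 (V); from ..#/..#/... depth 4
pass branch (V moves first from the same position):
  | ply 1, V at ..#/..#/... | V00=+1→#.#/#.#/...*; V01=+1→.##/.##/...; V10=+1→..#/#.#/#..; V11=+1→..#/.##/.#.
  | ply 2, H at #.#/#.#/... | H20=-1→#.#/#.#/##.*; H21=-1→#.#/#.#/.##
  | ply 3, V at #.#/#.#/##. | V01=+1→###/###/##.*
  | ply 4: ###/###/##. is terminal -1 (H); from ..#/..#/... depth 4
H moving scores +1; H passing scores -1

zugzwang(..#/..#/..., H) = False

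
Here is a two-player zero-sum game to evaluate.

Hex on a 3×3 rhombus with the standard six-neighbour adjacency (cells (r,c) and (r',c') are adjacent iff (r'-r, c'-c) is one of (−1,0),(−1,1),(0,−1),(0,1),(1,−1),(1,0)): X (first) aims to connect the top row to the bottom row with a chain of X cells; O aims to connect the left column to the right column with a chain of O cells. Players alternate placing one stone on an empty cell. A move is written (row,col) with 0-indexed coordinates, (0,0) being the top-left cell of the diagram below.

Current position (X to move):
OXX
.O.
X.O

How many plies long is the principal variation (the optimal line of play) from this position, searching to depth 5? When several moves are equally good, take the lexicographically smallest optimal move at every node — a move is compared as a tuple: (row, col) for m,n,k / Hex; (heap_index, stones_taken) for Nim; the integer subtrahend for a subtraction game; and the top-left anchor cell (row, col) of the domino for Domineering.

PV length from [OXX/.O./X.O]: 1 ply

[OXX/.O./X.O] X move#1: (1,0):+1/OXX/XO./X.O*, (1,2):+1/OXX/.OX/X.O, (2,1):+1/OXX/.O./XXO
[OXX/XO./X.O] end (terminal -1, O#2); searched OXX/.O./X.O to 5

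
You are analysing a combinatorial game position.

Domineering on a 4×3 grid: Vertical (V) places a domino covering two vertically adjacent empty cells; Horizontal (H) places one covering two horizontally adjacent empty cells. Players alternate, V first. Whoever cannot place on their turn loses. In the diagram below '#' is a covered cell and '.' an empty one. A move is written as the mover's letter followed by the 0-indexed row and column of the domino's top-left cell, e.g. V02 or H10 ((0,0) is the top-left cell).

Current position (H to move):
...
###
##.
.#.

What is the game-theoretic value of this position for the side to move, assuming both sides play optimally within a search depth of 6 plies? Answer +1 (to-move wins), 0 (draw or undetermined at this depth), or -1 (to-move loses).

[.../###/##./.#.] H move#1: H00:-1/##./###/##./.#.*, H01:-1/.##/###/##./.#.
[##./###/##./.#.] V move#2: V22:+1/##./###/###/.##*
[##./###/###/.##] end (terminal -1, H#3); searched .../###/##./.#. to 6

value(.../###/##./.#., H) = -1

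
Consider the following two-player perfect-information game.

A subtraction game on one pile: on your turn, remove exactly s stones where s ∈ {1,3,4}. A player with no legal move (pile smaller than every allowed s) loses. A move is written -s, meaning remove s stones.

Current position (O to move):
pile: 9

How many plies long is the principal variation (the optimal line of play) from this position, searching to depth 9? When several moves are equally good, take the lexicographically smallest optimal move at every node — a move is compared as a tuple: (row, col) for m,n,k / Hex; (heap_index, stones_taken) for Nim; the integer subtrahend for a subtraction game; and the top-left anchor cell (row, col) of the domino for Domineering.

PV length from [9]: 6 plies

p1 O@[9]: -1[8]-1* -3[6]-1 -4[5]-1
p2 X@[8]: -1[7]+1* -3[5]-1 -4[4]-1
p3 O@[7]: -1[6]-1* -3[4]-1 -4[3]-1
p4 X@[6]: -1[5]-1 -3[3]-1 -4[2]+1*
p5 O@[2]: -1[1]-1*
p6 X@[1]: -1[0]+1*
p7 O@[0] terminal -1; root [9] d9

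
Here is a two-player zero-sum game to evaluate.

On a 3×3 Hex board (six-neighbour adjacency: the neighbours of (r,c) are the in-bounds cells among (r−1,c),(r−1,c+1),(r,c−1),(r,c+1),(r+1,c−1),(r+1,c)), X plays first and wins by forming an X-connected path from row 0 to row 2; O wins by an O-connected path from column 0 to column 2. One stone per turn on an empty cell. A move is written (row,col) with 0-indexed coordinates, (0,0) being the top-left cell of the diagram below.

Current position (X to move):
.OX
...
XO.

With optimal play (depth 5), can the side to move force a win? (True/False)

ply 1, X at .OX/.../XO. | (0,0)=+1→XOX/.../XO.*; (1,0)=+1→.OX/X../XO.; (1,1)=+1→.OX/.X./XO.; (1,2)=+1→.OX/..X/XO.; (2,2)=+1→.OX/.../XOX
ply 2, O at XOX/.../XO. | (1,0)=-1→XOX/O../XO.*; (1,1)=-1→XOX/.O./XO.; (1,2)=-1→XOX/..O/XO.; (2,2)=-1→XOX/.../XOO
ply 3, X at XOX/O../XO. | (1,1)=+1→XOX/OX./XO.*; (1,2)=+1→XOX/O.X/XO.; (2,2)=+1→XOX/O../XOX
ply 4: XOX/OX./XO. is terminal -1 (O); from .OX/.../XO. depth 5

X winning at [.OX/.../XO.]: True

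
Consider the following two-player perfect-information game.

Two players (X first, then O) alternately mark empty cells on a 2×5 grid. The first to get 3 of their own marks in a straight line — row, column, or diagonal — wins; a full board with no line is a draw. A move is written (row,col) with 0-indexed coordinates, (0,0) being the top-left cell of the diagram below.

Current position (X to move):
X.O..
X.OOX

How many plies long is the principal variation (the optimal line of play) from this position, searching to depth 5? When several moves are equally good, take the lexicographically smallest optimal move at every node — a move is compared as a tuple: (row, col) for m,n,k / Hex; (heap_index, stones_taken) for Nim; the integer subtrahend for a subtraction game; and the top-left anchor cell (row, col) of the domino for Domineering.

PV length from [X.O../X.OOX]: 4 plies

p1 X@[X.O../X.OOX]: (0,1)[XXO../X.OOX]-1* (0,3)[X.OX./X.OOX]-1 (0,4)[X.O.X/X.OOX]-1 (1,1)[X.O../XXOOX]-1
p2 O@[XXO../X.OOX]: (0,3)[XXOO./X.OOX]+1* (0,4)[XXO.O/X.OOX]+1 (1,1)[XXO../XOOOX]+1
p3 X@[XXOO./X.OOX]: (0,4)[XXOOX/X.OOX]-1* (1,1)[XXOO./XXOOX]-1
p4 O@[XXOOX/X.OOX]: (1,1)[XXOOX/XOOOX]+1*
p5 X@[XXOOX/XOOOX] terminal -1; root [X.O../X.OOX] d5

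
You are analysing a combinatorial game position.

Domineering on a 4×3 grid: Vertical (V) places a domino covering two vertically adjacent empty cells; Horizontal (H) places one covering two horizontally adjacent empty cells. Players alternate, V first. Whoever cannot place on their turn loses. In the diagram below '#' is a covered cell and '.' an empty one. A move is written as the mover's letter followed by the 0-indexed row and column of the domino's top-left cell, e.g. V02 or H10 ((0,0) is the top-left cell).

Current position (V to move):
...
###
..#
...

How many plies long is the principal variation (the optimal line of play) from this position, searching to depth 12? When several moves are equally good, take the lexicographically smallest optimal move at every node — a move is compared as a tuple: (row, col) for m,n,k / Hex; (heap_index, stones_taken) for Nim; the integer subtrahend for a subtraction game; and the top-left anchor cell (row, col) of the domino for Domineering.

PV length from [.../###/..#/...]: 3 plies

ply 1, V at .../###/..#/... | V20=-1→.../###/#.#/#..; V21=+1→.../###/.##/.#.*
ply 2, H at .../###/.##/.#. | H00=-1→##./###/.##/.#.*; H01=-1→.##/###/.##/.#.
ply 3, V at ##./###/.##/.#. | V20=+1→##./###/###/##.*
ply 4: ##./###/###/##. is terminal -1 (H); from .../###/..#/... depth 12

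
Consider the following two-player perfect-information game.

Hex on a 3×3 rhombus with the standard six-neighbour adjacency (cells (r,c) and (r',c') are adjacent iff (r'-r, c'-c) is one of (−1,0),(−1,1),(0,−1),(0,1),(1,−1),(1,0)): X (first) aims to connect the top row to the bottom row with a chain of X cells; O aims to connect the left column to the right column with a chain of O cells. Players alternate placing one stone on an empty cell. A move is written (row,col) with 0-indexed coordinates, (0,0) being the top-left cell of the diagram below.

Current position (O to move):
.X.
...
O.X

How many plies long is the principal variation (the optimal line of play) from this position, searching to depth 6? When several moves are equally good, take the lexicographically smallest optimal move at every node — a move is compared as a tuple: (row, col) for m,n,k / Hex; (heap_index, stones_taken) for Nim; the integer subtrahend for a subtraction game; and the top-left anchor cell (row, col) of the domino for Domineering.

PV length from [.X./.../O.X]: 3 plies

p1 O@[.X./.../O.X]: (0,0)[OX./.../O.X]-1 (0,2)[.XO/.../O.X]-1 (1,0)[.X./O../O.X]-1 (1,1)[.X./.O./O.X]+1* (1,2)[.X./..O/O.X]+1 (2,1)[.X./.../OOX]-1
p2 X@[.X./.O./O.X]: (0,0)[XX./.O./O.X]-1* (0,2)[.XX/.O./O.X]-1 (1,0)[.X./XO./O.X]-1 (1,2)[.X./.OX/O.X]-1 (2,1)[.X./.O./OXX]-1
p3 O@[XX./.O./O.X]: (0,2)[XXO/.O./O.X]+1* (1,0)[XX./OO./O.X]+1 (1,2)[XX./.OO/O.X]+1 (2,1)[XX./.O./OOX]+1
p4 X@[XXO/.O./O.X] terminal -1; root [.X./.../O.X] d6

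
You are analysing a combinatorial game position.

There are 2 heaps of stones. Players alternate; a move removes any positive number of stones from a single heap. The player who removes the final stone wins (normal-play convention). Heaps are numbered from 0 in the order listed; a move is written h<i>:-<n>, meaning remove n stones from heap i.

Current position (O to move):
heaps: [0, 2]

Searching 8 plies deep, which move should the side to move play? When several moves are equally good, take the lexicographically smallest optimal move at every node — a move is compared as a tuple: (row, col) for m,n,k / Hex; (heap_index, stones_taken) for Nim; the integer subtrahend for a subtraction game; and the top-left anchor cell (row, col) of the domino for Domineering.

O's best at [(0,2)]: h1:-2

ply 1, O at (0,2) | h1:-1=-1→(0,1); h1:-2=+1→(0,0)*
ply 2: (0,0) is terminal -1 (X); from (0,2) depth 8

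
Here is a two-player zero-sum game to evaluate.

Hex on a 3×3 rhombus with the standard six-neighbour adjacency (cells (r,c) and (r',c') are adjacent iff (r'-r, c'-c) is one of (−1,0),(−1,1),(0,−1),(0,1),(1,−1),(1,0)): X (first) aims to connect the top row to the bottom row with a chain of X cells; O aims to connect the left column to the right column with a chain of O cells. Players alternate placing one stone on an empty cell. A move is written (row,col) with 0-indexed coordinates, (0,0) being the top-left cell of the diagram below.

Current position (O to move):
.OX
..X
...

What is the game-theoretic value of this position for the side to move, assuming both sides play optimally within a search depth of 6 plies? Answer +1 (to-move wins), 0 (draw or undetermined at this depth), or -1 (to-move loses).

[.OX/..X/...] O move#1: (0,0):-1/OOX/..X/...*, (1,0):-1/.OX/O.X/..., (1,1):-1/.OX/.OX/..., (2,0):-1/.OX/..X/O.., (2,1):-1/.OX/..X/.O., (2,2):-1/.OX/..X/..O
[OOX/..X/...] X move#2: (1,0):+1/OOX/X.X/...*, (1,1):+1/OOX/.XX/..., (2,0):+1/OOX/..X/X.., (2,1):+1/OOX/..X/.X., (2,2):+1/OOX/..X/..X
[OOX/X.X/...] O move#3: (1,1):-1/OOX/XOX/...*, (2,0):-1/OOX/X.X/O.., (2,1):-1/OOX/X.X/.O., (2,2):-1/OOX/X.X/..O
[OOX/XOX/...] X move#4: (2,0):+1/OOX/XOX/X..*, (2,1):+1/OOX/XOX/.X., (2,2):+1/OOX/XOX/..X
[OOX/XOX/X..] O move#5: (2,1):-1/OOX/XOX/XO.*, (2,2):-1/OOX/XOX/X.O
[OOX/XOX/XO.] X move#6: (2,2):+1/OOX/XOX/XOX*
[OOX/XOX/XOX] end (terminal -1, O#7); searched .OX/..X/... to 6

value(.OX/..X/..., O) = -1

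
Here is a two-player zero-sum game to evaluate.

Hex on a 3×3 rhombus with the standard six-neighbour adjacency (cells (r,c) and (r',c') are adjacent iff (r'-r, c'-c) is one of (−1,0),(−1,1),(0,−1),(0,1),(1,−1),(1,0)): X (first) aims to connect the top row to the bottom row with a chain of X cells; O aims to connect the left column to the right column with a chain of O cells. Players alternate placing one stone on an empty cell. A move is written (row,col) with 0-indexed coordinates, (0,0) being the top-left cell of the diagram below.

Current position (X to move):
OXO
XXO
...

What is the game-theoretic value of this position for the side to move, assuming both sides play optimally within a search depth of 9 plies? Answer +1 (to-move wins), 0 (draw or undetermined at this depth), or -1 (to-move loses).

value(OXO/XXO/..., X) = +1

ply 1, X at OXO/XXO/... | (2,0)=+1→OXO/XXO/X..*; (2,1)=+1→OXO/XXO/.X.; (2,2)=+1→OXO/XXO/..X
ply 2: OXO/XXO/X.. is terminal -1 (O); from OXO/XXO/... depth 9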